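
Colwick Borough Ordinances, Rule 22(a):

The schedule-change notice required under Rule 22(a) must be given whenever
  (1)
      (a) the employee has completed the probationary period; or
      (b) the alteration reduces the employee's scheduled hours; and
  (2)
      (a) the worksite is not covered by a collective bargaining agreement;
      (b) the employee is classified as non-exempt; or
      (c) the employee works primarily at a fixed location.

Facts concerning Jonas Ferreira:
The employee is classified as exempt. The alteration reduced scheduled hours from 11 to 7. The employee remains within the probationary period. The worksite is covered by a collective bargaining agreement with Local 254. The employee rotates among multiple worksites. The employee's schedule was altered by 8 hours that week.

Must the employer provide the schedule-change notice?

(a) past probation — not met.
(b) hours reduced — met.
(1) = F OR T = true.
(a) no CBA — not met.
(b) non-exempt — fails.
(c) fixed location — not satisfied.
(2): F OR F OR F → false.
So Overall is not satisfied (T AND F).

No — not required.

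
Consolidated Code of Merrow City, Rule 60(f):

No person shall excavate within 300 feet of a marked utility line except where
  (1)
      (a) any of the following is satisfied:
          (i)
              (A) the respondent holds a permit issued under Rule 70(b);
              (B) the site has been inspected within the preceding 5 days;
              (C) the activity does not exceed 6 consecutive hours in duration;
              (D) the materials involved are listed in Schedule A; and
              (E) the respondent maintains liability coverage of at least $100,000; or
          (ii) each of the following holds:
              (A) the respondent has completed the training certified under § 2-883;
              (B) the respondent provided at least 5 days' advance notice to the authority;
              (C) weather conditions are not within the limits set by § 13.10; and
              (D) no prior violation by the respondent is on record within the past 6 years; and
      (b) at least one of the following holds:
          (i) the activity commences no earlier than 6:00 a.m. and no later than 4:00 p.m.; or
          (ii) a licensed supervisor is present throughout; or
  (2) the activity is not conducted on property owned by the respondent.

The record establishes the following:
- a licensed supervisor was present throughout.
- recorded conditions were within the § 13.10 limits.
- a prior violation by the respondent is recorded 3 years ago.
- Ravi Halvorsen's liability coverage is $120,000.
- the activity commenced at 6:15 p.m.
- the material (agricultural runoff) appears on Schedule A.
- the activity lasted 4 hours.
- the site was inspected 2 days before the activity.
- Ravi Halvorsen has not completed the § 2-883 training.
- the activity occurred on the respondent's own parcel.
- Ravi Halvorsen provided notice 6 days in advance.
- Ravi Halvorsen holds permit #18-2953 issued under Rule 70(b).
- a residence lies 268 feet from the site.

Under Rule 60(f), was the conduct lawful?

Yes — lawful.

(A) holds permit — satisfied.
(B) site inspected — holds.
(C) ≤ 6 hrs duration — holds.
(D) Schedule A material — satisfied.
(E) coverage ≥ $100,000 — met.
(i): T AND T AND T AND T AND T → true.
(A) training certified — not met.
(B) ≥5 days' notice — met.
(C) not (weather ok) — fails.
(D) no prior violation — not met.
(ii): F AND T AND F AND F → false.
So (a) is satisfied (T OR F).
(i) start within hours — fails.
(ii) supervisor present — met.
(b): F OR T → true.
So (1) is satisfied (T AND T).
(2) not (own property) — not satisfied.
Overall = T OR F = true.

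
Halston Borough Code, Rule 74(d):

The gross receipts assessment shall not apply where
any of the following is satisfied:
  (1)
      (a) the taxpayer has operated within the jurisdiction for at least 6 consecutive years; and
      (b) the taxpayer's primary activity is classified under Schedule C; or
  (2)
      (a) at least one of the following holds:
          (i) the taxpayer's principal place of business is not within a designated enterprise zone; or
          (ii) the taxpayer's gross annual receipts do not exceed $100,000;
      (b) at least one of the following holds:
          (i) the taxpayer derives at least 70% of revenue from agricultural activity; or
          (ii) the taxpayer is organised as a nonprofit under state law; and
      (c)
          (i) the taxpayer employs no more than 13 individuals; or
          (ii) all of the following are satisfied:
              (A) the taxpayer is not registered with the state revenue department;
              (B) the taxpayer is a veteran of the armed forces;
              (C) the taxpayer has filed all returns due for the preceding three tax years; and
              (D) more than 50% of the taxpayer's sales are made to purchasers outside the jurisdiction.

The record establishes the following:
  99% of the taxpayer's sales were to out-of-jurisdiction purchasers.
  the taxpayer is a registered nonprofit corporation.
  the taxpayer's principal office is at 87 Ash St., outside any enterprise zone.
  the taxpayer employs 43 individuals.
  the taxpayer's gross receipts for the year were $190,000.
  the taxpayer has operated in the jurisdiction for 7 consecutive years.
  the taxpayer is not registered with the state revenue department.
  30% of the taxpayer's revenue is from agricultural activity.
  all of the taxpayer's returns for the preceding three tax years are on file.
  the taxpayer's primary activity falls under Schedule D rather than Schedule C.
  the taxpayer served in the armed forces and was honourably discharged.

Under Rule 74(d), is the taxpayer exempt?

(a) ≥ 6 yrs in jurisdiction — satisfied.
(b) Schedule C activity — not met.
So (1) is not satisfied (T AND F).
(i) not (in enterprise zone) — satisfied.
(ii) receipts ≤ $100,000 — not met.
(a): T OR F → true.
(i) ≥70% agricultural — not met.
(ii) nonprofit — holds.
(b) = F OR T = true.
(i) ≤ 13 employees — not satisfied.
(A) not (state-registered) — holds.
(B) veteran — met.
(C) returns current — satisfied.
(D) >50% out-of-jur. sales — holds.
So (ii) is satisfied (T AND T AND T AND T).
(c) = F OR T = true.
(2) = T AND T AND T = true.
So Overall is satisfied (F OR T).

Yes — exempt.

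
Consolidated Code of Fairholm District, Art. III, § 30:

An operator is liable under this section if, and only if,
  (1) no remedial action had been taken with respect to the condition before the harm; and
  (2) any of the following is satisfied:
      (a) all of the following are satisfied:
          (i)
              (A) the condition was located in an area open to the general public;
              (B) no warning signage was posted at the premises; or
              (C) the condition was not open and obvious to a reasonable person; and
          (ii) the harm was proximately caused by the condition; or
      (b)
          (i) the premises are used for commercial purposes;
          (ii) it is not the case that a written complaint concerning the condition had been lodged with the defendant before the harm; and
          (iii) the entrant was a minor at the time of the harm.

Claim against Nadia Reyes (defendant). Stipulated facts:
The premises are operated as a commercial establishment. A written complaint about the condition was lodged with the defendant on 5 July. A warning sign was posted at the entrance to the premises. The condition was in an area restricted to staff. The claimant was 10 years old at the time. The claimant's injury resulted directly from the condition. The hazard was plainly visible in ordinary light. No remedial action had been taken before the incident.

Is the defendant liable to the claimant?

No — not liable.

(1) no remedial action — satisfied.
(A) public area — fails.
(B) no signage posted — not satisfied.
(C) not open/obvious — not met.
(i) = F OR F OR F = false.
(ii) proximate cause — satisfied.
(a): F AND T → false.
(i) commercial use — met.
(ii) not (complaint lodged) — not satisfied.
(iii) entrant a minor — satisfied.
(b): T AND F AND T → false.
(2): F OR F → false.
So Overall is not satisfied (T AND F).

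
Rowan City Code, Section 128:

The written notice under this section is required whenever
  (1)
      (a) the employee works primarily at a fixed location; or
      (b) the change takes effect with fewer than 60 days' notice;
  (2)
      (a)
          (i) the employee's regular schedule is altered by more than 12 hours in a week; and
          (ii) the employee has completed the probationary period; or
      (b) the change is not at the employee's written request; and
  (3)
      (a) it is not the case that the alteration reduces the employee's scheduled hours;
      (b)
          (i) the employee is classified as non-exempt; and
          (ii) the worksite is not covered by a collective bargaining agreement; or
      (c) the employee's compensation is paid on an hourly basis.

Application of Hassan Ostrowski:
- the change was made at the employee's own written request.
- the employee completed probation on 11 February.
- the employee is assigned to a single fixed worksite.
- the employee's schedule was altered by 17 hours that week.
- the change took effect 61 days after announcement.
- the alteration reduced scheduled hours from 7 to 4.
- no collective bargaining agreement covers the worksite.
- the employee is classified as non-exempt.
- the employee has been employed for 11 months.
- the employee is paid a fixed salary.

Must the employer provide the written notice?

Yes — required.

(a) fixed location — holds.
(b) < 60 days' notice — not met.
(1): T OR F → true.
(i) schedule shift > 12h — met.
(ii) past probation — met.
So (a) is satisfied (T AND T).
(b) not employee-requested — fails.
(2): T OR F → true.
(a) not (hours reduced) — not satisfied.
(i) non-exempt — holds.
(ii) no CBA — met.
So (b) is satisfied (T AND T).
(c) hourly-paid — not met.
(3) = F OR T OR F = true.
Overall: T AND T AND T → true.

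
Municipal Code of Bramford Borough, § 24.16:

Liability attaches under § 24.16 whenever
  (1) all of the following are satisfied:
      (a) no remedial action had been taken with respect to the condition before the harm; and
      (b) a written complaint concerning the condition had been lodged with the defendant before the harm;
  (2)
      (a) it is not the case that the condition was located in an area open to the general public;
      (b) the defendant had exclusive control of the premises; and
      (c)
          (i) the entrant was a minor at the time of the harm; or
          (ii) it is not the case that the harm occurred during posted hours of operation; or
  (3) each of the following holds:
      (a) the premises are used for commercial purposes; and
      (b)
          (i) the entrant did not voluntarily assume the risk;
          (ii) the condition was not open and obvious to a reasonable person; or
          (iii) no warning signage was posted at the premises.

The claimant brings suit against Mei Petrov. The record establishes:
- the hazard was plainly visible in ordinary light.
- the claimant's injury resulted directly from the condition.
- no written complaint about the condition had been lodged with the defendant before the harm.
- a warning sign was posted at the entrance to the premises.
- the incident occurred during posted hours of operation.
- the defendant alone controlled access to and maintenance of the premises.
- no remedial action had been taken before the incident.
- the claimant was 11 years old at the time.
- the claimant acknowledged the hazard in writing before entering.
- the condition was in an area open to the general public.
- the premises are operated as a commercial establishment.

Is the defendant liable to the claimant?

No — not liable.

(a) no remedial action — satisfied.
(b) complaint lodged — not satisfied.
(1): T AND F → false.
(a) not (public area) — not met.
(b) exclusive control — met.
(i) entrant a minor — met.
(ii) not (during posted hours) — fails.
So (c) is satisfied (T OR F).
(2): F AND T AND T → false.
(a) commercial use — met.
(i) no assumed risk — fails.
(ii) not open/obvious — not met.
(iii) no signage posted — not satisfied.
(b) = F OR F OR F = false.
(3): T AND F → false.
Overall = F OR F OR F = false.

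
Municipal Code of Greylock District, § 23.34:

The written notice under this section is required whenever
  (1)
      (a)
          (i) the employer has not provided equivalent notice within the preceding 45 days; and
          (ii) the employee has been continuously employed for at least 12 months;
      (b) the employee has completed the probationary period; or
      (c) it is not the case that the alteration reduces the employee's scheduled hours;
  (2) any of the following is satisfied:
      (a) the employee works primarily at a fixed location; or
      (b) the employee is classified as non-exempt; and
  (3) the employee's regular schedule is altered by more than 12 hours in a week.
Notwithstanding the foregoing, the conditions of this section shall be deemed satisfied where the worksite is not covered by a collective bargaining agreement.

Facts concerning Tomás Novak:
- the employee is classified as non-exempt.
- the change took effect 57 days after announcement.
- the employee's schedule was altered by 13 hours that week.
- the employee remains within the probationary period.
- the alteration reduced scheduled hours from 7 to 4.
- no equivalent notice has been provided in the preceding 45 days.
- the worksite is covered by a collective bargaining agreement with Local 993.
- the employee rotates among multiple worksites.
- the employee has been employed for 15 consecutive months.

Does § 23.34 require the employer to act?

(i) no recent notice — met.
(ii) tenure ≥ 12 mo. — met.
So (a) is satisfied (T AND T).
(b) past probation — fails.
(c) not (hours reduced) — fails.
(1): T OR F OR F → true.
(a) fixed location — fails.
(b) non-exempt — holds.
(2): F OR T → true.
(3) schedule shift > 12h — satisfied.
Overall = T AND T AND T = true.
Exception (no CBA) — not satisfied.
Result: main true OR exception false → true.

Yes — required.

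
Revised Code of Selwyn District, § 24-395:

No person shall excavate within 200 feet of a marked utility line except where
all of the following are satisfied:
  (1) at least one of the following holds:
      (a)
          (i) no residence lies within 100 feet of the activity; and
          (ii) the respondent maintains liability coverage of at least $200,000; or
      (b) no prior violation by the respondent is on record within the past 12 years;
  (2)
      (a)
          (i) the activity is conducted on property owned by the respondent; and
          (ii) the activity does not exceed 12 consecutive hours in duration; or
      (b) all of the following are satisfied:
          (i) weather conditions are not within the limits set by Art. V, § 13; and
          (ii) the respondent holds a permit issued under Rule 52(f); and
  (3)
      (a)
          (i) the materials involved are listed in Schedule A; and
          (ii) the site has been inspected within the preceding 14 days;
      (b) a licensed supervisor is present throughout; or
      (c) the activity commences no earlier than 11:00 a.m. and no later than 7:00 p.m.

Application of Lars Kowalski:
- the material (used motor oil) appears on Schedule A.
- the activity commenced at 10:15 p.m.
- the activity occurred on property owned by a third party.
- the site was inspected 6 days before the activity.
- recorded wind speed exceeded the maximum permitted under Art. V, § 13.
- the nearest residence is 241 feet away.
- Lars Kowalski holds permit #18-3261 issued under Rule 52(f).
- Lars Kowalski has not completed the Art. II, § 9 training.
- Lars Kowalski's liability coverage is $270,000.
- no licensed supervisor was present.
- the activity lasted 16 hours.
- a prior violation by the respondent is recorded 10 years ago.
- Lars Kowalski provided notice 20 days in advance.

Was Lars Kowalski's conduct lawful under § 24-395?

Yes — lawful.

(i) no residence in 100 ft — holds.
(ii) coverage ≥ $200,000 — holds.
So (a) is satisfied (T AND T).
(b) no prior violation — not satisfied.
So (1) is satisfied (T OR F).
(i) own property — not satisfied.
(ii) ≤ 12 hrs duration — not met.
So (a) is not satisfied (F AND F).
(i) not (weather ok) — satisfied.
(ii) holds permit — holds.
(b): T AND T → true.
(2): F OR T → true.
(i) Schedule A material — satisfied.
(ii) site inspected — holds.
(a): T AND T → true.
(b) supervisor present — fails.
(c) start within hours — not satisfied.
So (3) is satisfied (T OR F OR F).
Overall: T AND T AND T → true.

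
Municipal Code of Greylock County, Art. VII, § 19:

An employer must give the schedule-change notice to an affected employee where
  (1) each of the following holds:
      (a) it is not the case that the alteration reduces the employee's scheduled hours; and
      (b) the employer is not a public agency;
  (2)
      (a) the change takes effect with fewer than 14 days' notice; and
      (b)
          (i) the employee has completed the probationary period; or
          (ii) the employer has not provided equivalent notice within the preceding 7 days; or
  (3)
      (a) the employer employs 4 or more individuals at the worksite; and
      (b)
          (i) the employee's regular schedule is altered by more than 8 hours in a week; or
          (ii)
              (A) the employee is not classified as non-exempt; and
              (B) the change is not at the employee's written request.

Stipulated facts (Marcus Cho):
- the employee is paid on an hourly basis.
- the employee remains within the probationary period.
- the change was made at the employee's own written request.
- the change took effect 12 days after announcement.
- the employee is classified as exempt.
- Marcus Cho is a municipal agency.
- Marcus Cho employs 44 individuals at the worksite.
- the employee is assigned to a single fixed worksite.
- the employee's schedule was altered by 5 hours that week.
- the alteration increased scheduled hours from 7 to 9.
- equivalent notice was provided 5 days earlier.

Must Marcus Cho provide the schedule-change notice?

(a) not (hours reduced) — satisfied.
(b) not (public agency) — fails.
(1): T AND F → false.
(a) < 14 days' notice — holds.
(i) past probation — not met.
(ii) no recent notice — fails.
So (b) is not satisfied (F OR F).
(2) = T AND F = false.
(a) ≥ 4 at site — met.
(i) schedule shift > 8h — fails.
(A) not (non-exempt) — satisfied.
(B) not employee-requested — not satisfied.
(ii): T AND F → false.
So (b) is not satisfied (F OR F).
(3): T AND F → false.
Overall: F OR F OR F → false.

No — not required.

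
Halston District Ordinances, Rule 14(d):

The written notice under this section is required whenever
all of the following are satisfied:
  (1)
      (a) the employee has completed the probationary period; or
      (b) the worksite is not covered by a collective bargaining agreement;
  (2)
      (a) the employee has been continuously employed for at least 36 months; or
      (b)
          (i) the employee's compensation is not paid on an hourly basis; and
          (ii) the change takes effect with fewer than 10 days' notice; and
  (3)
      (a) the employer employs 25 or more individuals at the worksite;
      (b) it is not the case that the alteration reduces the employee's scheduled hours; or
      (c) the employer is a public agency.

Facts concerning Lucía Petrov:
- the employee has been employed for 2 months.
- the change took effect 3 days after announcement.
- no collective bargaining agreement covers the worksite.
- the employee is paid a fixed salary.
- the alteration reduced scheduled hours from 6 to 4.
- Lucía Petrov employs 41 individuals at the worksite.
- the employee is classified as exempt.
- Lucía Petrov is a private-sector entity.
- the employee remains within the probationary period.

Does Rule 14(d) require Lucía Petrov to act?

Yes — required.

(a) past probation — not met.
(b) no CBA — holds.
(1): F OR T → true.
(a) tenure ≥ 36 mo. — not met.
(i) not (hourly-paid) — holds.
(ii) < 10 days' notice — holds.
So (b) is satisfied (T AND T).
So (2) is satisfied (F OR T).
(a) ≥ 25 at site — met.
(b) not (hours reduced) — not satisfied.
(c) public agency — fails.
(3): T OR F OR F → true.
Overall: T AND T AND T → true.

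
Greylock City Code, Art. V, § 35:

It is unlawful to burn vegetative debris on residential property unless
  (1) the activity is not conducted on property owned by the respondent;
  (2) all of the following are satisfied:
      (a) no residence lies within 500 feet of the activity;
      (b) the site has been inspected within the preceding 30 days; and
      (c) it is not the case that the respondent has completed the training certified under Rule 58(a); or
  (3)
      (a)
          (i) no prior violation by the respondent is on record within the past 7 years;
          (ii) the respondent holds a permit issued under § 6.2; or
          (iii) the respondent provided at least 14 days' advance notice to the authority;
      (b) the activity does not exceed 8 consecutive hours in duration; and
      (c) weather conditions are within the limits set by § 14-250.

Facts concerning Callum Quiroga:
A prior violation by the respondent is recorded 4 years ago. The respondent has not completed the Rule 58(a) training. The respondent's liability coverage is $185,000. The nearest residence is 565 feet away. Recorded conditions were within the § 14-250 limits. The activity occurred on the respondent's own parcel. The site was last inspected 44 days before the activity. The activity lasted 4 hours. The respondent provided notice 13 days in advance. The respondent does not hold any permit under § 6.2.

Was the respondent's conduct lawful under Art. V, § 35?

(1) not (own property) — not met.
(a) no residence in 500 ft — satisfied.
(b) site inspected — fails.
(c) not (training certified) — satisfied.
So (2) is not satisfied (T AND F AND T).
(i) no prior violation — not satisfied.
(ii) holds permit — not met.
(iii) ≥14 days' notice — fails.
So (a) is not satisfied (F OR F OR F).
(b) ≤ 8 hrs duration — satisfied.
(c) weather ok — met.
So (3) is not satisfied (F AND T AND T).
Overall: F OR F OR F → false.

No — unlawful.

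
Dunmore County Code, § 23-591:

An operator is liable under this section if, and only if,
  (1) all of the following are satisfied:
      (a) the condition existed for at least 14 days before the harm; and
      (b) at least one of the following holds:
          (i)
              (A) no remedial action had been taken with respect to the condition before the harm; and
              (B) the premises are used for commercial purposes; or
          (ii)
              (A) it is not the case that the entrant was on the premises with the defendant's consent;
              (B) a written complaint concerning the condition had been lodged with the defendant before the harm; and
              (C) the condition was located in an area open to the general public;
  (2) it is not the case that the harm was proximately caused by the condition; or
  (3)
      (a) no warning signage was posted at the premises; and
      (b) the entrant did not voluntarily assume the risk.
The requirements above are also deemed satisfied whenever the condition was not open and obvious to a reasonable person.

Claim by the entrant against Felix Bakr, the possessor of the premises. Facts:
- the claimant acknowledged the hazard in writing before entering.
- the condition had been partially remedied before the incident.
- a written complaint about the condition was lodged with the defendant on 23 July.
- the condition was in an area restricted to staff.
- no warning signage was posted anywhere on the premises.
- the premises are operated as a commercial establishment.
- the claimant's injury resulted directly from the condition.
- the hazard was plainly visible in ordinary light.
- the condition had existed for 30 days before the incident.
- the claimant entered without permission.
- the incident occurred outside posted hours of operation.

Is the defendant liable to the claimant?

(a) condition ≥14 days old — holds.
(A) no remedial action — not satisfied.
(B) commercial use — holds.
So (i) is not satisfied (F AND T).
(A) not (consent to enter) — met.
(B) complaint lodged — met.
(C) public area — not satisfied.
(ii): T AND T AND F → false.
(b) = F OR F = false.
(1): T AND F → false.
(2) not (proximate cause) — not met.
(a) no signage posted — holds.
(b) no assumed risk — not satisfied.
So (3) is not satisfied (T AND F).
So Overall is not satisfied (F OR F OR F).
Exception (not open/obvious) — not satisfied.
Result: main false OR exception false → false.

No — not liable.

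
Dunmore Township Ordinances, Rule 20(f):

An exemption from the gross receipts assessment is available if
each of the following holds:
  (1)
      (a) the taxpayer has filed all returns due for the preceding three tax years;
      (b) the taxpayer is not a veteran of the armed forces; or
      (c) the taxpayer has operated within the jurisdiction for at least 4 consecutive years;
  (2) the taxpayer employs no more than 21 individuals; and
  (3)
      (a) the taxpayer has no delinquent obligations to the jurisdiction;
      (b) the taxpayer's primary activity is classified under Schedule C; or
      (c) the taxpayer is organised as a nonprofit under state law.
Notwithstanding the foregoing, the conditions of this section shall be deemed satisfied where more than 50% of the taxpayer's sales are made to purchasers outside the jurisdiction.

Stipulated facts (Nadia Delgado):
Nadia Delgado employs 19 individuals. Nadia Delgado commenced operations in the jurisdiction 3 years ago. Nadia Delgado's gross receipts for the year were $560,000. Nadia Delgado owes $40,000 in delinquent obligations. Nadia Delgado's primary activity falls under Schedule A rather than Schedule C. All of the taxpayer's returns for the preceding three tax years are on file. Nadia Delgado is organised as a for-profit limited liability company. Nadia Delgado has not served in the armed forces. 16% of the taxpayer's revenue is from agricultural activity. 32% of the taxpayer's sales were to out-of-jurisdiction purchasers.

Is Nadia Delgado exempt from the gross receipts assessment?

No — not exempt.

(a) returns current — met.
(b) not (veteran) — holds.
(c) ≥ 4 yrs in jurisdiction — fails.
(1) = T OR T OR F = true.
(2) ≤ 21 employees — holds.
(a) no delinquency — fails.
(b) Schedule C activity — not satisfied.
(c) nonprofit — not met.
So (3) is not satisfied (F OR F OR F).
Overall: T AND T AND F → false.
Exception (>50% out-of-jur. sales) — not satisfied.
Result: main false OR exception false → false.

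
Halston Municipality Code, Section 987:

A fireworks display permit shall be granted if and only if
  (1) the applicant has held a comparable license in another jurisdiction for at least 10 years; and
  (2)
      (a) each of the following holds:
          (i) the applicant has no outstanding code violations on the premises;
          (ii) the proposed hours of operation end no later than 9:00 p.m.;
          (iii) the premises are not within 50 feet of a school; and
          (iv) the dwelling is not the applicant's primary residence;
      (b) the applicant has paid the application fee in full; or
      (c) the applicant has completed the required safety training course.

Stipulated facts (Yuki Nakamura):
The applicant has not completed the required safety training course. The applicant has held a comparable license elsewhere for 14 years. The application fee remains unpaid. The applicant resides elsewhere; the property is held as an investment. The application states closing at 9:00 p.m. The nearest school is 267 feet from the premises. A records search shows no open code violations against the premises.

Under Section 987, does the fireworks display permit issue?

(1) prior license ≥ 10 yr — satisfied.
(i) no code violations — satisfied.
(ii) closes by 9 p.m. — holds.
(iii) ≥50 ft from school — met.
(iv) not (primary residence) — met.
(a): T AND T AND T AND T → true.
(b) fee paid — fails.
(c) safety training — not satisfied.
So (2) is satisfied (T OR F OR F).
Overall = T AND T = true.

Yes — granted.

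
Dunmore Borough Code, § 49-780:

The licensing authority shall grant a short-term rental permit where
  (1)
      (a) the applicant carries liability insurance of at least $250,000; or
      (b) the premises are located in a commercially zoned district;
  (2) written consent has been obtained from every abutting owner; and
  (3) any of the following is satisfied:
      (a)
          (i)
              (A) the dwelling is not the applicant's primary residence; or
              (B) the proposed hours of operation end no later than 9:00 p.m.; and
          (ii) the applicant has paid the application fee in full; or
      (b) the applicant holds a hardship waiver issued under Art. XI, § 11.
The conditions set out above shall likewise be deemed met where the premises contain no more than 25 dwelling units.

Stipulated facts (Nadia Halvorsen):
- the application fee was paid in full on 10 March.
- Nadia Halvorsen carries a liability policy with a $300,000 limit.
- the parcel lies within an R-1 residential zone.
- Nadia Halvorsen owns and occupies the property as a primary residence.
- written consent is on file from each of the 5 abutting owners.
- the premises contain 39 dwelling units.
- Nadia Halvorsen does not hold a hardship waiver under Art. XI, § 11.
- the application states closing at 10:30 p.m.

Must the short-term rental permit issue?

(a) insurance ≥ $250,000 — satisfied.
(b) commercially zoned — fails.
(1) = T OR F = true.
(2) all abutters consent — holds.
(A) not (primary residence) — not satisfied.
(B) closes by 9 p.m. — not met.
(i) = F OR F = false.
(ii) fee paid — holds.
(a): F AND T → false.
(b) hardship waiver — not satisfied.
So (3) is not satisfied (F OR F).
Overall: T AND T AND F → false.
Exception (≤ 25 units) — not satisfied.
Result: main false OR exception false → false.

No — denied.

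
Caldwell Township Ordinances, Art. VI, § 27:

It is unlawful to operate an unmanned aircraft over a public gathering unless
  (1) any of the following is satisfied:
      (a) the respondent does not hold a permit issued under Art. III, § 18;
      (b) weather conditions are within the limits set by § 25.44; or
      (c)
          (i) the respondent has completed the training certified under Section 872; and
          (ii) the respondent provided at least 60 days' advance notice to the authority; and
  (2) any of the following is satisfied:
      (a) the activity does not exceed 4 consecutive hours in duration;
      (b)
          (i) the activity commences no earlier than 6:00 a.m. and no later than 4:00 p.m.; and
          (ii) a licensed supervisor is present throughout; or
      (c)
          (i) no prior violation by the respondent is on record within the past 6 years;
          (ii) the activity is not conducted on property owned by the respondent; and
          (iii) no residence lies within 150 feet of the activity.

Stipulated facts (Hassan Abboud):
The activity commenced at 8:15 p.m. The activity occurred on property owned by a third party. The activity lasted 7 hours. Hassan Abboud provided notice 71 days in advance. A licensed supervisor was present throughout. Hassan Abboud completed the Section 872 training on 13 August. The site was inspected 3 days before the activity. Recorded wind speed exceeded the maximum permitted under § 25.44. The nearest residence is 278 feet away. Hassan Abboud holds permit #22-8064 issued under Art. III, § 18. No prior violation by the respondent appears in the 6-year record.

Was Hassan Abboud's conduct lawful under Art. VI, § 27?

Yes — lawful.

(a) not (holds permit) — not satisfied.
(b) weather ok — fails.
(i) training certified — holds.
(ii) ≥60 days' notice — met.
(c): T AND T → true.
(1): F OR F OR T → true.
(a) ≤ 4 hrs duration — not met.
(i) start within hours — fails.
(ii) supervisor present — holds.
So (b) is not satisfied (F AND T).
(i) no prior violation — holds.
(ii) not (own property) — met.
(iii) no residence in 150 ft — met.
(c) = T AND T AND T = true.
(2) = F OR F OR T = true.
Overall = T AND T = true.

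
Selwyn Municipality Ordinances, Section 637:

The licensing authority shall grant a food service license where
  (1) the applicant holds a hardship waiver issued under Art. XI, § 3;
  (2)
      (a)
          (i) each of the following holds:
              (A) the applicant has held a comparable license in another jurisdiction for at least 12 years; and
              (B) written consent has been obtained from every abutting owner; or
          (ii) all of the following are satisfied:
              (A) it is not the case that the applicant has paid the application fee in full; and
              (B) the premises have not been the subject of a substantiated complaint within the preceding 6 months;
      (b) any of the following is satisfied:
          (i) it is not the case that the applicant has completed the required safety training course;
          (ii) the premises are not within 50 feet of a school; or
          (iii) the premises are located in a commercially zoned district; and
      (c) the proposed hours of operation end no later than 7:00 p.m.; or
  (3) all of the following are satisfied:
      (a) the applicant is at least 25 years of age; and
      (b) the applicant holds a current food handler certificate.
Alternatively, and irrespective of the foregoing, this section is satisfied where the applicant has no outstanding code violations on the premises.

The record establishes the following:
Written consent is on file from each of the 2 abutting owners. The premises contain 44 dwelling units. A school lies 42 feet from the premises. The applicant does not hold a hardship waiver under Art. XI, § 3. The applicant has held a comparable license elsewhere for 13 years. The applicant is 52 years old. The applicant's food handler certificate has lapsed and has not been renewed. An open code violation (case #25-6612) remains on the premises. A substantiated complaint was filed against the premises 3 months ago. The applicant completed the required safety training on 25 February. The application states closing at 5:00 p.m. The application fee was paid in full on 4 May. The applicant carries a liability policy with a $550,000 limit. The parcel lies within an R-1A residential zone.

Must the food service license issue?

(1) hardship waiver — not met.
(A) prior license ≥ 12 yr — holds.
(B) all abutters consent — holds.
(i) = T AND T = true.
(A) not (fee paid) — not met.
(B) no complaint in 6 mo. — fails.
So (ii) is not satisfied (F AND F).
(a) = T OR F = true.
(i) not (safety training) — not satisfied.
(ii) ≥50 ft from school — not satisfied.
(iii) commercially zoned — not met.
(b): F OR F OR F → false.
(c) closes by 7 p.m. — holds.
(2): T AND F AND T → false.
(a) age ≥ 25 — met.
(b) food handler cert. — not met.
(3) = T AND F = false.
Overall: F OR F OR F → false.
Exception (no code violations) — not satisfied.
Result: main false OR exception false → false.

No — denied.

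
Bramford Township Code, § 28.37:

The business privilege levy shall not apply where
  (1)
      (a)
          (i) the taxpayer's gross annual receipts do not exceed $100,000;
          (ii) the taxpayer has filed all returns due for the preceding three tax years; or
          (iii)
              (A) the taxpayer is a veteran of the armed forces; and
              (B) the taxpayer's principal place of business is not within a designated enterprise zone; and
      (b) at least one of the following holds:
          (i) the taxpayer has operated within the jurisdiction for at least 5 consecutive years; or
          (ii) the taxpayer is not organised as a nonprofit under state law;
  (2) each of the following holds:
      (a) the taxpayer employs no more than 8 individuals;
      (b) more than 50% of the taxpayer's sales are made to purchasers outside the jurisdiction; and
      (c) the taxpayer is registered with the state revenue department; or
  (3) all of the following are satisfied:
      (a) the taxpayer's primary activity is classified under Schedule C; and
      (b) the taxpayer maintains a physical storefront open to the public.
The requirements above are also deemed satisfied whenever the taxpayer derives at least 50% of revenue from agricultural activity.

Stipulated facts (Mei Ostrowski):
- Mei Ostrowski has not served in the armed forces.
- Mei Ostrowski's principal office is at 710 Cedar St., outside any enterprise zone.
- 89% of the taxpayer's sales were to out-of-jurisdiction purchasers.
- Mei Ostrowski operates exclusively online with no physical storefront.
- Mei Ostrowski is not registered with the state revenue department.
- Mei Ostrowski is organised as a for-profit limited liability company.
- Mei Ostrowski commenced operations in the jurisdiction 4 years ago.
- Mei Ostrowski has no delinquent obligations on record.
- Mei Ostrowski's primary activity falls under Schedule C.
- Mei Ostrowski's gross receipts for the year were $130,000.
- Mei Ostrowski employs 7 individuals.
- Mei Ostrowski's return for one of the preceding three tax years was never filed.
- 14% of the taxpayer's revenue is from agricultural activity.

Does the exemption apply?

(i) receipts ≤ $100,000 — not satisfied.
(ii) returns current — not met.
(A) veteran — not met.
(B) not (in enterprise zone) — met.
(iii) = F AND T = false.
(a): F OR F OR F → false.
(i) ≥ 5 yrs in jurisdiction — not met.
(ii) not (nonprofit) — satisfied.
(b) = F OR T = true.
(1): F AND T → false.
(a) ≤ 8 employees — holds.
(b) >50% out-of-jur. sales — holds.
(c) state-registered — not met.
(2): T AND T AND F → false.
(a) Schedule C activity — met.
(b) has storefront — not satisfied.
(3) = T AND F = false.
Overall: F OR F OR F → false.
Exception (≥50% agricultural) — not satisfied.
Result: main false OR exception false → false.

No — not exempt.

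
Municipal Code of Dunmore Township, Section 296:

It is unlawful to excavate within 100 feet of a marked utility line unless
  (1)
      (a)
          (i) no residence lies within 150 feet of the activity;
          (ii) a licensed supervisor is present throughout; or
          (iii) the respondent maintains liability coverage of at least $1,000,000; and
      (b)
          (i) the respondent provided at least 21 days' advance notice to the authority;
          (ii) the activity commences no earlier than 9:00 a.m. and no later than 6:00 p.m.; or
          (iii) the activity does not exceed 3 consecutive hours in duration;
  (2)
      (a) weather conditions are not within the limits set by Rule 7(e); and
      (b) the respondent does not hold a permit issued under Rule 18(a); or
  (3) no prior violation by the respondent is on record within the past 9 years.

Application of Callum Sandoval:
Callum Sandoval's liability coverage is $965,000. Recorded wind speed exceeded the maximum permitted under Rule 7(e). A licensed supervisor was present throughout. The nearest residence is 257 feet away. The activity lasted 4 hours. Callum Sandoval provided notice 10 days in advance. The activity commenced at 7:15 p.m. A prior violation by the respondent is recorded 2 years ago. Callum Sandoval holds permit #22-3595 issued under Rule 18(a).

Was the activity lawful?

No — unlawful.

(i) no residence in 150 ft — holds.
(ii) supervisor present — holds.
(iii) coverage ≥ $1,000,000 — fails.
(a): T OR T OR F → true.
(i) ≥21 days' notice — not satisfied.
(ii) start within hours — fails.
(iii) ≤ 3 hrs duration — not satisfied.
(b) = F OR F OR F = false.
(1): T AND F → false.
(a) not (weather ok) — holds.
(b) not (holds permit) — fails.
So (2) is not satisfied (T AND F).
(3) no prior violation — not met.
Overall = F OR F OR F = false.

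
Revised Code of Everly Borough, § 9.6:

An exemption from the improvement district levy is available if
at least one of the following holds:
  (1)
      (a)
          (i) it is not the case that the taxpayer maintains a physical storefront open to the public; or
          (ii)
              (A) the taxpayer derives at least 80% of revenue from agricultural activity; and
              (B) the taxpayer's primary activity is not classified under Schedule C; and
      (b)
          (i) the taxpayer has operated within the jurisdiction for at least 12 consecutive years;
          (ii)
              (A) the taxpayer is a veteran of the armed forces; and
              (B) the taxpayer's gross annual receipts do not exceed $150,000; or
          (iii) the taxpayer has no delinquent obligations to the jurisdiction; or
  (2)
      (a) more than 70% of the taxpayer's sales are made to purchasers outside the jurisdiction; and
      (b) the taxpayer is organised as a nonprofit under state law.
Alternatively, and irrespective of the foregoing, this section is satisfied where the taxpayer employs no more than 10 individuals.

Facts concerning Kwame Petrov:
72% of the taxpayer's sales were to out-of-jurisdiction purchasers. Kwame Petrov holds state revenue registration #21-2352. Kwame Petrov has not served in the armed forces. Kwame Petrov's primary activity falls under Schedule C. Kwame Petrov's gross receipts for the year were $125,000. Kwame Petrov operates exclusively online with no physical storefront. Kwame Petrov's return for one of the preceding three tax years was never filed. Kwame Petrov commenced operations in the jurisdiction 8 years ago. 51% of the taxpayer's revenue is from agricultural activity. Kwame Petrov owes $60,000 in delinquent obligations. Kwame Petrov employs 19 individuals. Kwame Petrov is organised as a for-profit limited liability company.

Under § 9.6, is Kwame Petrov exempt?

(i) not (has storefront) — met.
(A) ≥80% agricultural — not met.
(B) not (Schedule C activity) — not satisfied.
(ii): F AND F → false.
(a): T OR F → true.
(i) ≥ 12 yrs in jurisdiction — fails.
(A) veteran — not satisfied.
(B) receipts ≤ $150,000 — satisfied.
(ii) = F AND T = false.
(iii) no delinquency — not satisfied.
(b): F OR F OR F → false.
So (1) is not satisfied (T AND F).
(a) >70% out-of-jur. sales — met.
(b) nonprofit — not met.
(2) = T AND F = false.
Overall = F OR F = false.
Exception (≤ 10 employees) — not satisfied.
Result: main false OR exception false → false.

No — not exempt.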